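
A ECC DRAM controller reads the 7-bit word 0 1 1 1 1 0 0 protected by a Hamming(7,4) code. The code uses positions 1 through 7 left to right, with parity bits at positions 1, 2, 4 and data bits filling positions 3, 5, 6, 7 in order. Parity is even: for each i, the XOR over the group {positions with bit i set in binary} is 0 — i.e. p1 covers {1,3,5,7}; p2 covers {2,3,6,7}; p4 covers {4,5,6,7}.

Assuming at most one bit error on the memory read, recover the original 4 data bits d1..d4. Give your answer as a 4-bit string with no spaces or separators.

s1 (pos 1,3,5,7): 0⊕1⊕1⊕0 = 0
s2 (pos 2,3,6,7): 1⊕1⊕0⊕0 = 0
s4 (pos 4,5,6,7): 1⊕1⊕0⊕0 = 0
Syndrome s4…s1 = 000 → no error.
Read data bits from positions 3,5,6,7: 1100

1100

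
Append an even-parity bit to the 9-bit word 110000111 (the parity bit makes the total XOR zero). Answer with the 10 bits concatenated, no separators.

XOR of the 9 data bits: 1⊕1⊕0⊕0⊕0⊕0⊕1⊕1⊕1 = 1
Parity bit = 1 (so all 10 bits XOR to 0).

1100001111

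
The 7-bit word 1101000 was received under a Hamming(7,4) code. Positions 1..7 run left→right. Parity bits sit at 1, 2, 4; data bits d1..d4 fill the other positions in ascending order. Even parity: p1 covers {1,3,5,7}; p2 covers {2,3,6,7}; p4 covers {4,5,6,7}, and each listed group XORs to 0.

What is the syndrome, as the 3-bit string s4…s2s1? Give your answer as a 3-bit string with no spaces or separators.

s1 (pos 1,3,5,7): 1⊕0⊕0⊕0 = 1
s2 (pos 2,3,6,7): 1⊕0⊕0⊕0 = 1
s4 (pos 4,5,6,7): 1⊕0⊕0⊕0 = 1
Syndrome s4…s1 = 111 → error at position 7.

111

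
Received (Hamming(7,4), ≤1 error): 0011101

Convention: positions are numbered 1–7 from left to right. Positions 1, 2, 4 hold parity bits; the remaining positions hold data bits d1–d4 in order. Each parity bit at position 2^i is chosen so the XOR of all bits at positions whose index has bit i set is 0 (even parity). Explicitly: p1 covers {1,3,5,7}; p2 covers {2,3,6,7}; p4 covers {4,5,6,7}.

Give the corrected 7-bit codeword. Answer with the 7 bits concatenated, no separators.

0011001

s1 (pos 1,3,5,7): 0⊕1⊕1⊕1 = 1
s2 (pos 2,3,6,7): 0⊕1⊕0⊕1 = 0
s4 (pos 4,5,6,7): 1⊕1⊕0⊕1 = 1
Syndrome s4…s1 = 101 → error at position 5.
Flip position 5: 0011101 → 0011001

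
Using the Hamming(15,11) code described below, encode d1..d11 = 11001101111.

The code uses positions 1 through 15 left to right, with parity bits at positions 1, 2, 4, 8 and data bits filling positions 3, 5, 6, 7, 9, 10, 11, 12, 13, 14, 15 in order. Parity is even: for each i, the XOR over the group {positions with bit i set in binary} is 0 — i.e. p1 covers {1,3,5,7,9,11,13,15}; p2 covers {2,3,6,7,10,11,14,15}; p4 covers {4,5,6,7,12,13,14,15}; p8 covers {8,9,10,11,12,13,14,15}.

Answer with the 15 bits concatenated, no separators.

Place data at non-parity positions: p1 p2 1 p4 1 0 0 p8 1 1 0 1 1 1 1
p1 (pos 1,3,5,7,9,11,13,15): XOR of data positions = 1⊕1⊕0⊕1⊕0⊕1⊕1 = 1
p2 (pos 2,3,6,7,10,11,14,15): XOR of data positions = 1⊕0⊕0⊕1⊕0⊕1⊕1 = 0
p4 (pos 4,5,6,7,12,13,14,15): XOR of data positions = 1⊕0⊕0⊕1⊕1⊕1⊕1 = 1
p8 (pos 8,9,10,11,12,13,14,15): XOR of data positions = 1⊕1⊕0⊕1⊕1⊕1⊕1 = 0
Codeword: 101110001101111

101110001101111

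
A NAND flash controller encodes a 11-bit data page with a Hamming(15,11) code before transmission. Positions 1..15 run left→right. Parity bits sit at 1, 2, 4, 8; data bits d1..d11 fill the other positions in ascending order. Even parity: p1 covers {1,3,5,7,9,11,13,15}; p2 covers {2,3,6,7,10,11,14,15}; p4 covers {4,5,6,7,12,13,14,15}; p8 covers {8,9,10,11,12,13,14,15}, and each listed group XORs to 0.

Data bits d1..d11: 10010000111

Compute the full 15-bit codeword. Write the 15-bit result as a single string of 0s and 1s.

Place data at non-parity positions: p1 p2 1 p4 0 0 1 p8 0 0 0 0 1 1 1
p1 (pos 1,3,5,7,9,11,13,15): XOR of data positions = 1⊕0⊕1⊕0⊕0⊕1⊕1 = 0
p2 (pos 2,3,6,7,10,11,14,15): XOR of data positions = 1⊕0⊕1⊕0⊕0⊕1⊕1 = 0
p4 (pos 4,5,6,7,12,13,14,15): XOR of data positions = 0⊕0⊕1⊕0⊕1⊕1⊕1 = 0
p8 (pos 8,9,10,11,12,13,14,15): XOR of data positions = 0⊕0⊕0⊕0⊕1⊕1⊕1 = 1
Codeword: 001000110000111

001000110000111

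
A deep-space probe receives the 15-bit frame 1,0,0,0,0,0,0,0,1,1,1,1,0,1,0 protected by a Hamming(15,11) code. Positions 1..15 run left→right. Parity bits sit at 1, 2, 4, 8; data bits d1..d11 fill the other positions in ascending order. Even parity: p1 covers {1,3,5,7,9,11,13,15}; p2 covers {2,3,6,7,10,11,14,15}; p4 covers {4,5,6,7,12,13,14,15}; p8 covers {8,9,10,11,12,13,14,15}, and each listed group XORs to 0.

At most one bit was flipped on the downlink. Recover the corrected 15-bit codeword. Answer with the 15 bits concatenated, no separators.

100000001101010

s1 (pos 1,3,5,7,9,11,13,15): 1⊕0⊕0⊕0⊕1⊕1⊕0⊕0 = 1
s2 (pos 2,3,6,7,10,11,14,15): 0⊕0⊕0⊕0⊕1⊕1⊕1⊕0 = 1
s4 (pos 4,5,6,7,12,13,14,15): 0⊕0⊕0⊕0⊕1⊕0⊕1⊕0 = 0
s8 (pos 8,9,10,11,12,13,14,15): 0⊕1⊕1⊕1⊕1⊕0⊕1⊕0 = 1
Syndrome s8…s1 = 1011 → error at position 11.
Flip position 11: 100000001111010 → 100000001101010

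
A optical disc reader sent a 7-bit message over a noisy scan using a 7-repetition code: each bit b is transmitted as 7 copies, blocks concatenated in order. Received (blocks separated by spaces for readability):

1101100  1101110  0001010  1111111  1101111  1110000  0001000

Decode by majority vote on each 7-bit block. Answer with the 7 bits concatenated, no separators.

Block 1 (1101100): 4 ones → 1
Block 2 (1101110): 5 ones → 1
Block 3 (0001010): 2 ones → 0
Block 4 (1111111): 7 ones → 1
Block 5 (1101111): 6 ones → 1
Block 6 (1110000): 3 ones → 0
Block 7 (0001000): 1 one → 0

1101100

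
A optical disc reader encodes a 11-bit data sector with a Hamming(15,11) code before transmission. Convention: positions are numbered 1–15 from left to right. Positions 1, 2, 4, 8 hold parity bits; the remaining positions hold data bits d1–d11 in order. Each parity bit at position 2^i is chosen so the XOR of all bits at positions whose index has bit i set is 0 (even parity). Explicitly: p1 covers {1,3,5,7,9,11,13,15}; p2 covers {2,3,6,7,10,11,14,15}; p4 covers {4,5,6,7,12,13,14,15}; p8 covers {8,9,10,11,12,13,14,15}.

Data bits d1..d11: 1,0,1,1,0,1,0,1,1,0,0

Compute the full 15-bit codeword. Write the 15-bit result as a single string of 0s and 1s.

101001110101100

Place data at non-parity positions: p1 p2 1 p4 0 1 1 p8 0 1 0 1 1 0 0
p1 (pos 1,3,5,7,9,11,13,15): XOR of data positions = 1⊕0⊕1⊕0⊕0⊕1⊕0 = 1
p2 (pos 2,3,6,7,10,11,14,15): XOR of data positions = 1⊕1⊕1⊕1⊕0⊕0⊕0 = 0
p4 (pos 4,5,6,7,12,13,14,15): XOR of data positions = 0⊕1⊕1⊕1⊕1⊕0⊕0 = 0
p8 (pos 8,9,10,11,12,13,14,15): XOR of data positions = 0⊕1⊕0⊕1⊕1⊕0⊕0 = 1
Codeword: 101001110101100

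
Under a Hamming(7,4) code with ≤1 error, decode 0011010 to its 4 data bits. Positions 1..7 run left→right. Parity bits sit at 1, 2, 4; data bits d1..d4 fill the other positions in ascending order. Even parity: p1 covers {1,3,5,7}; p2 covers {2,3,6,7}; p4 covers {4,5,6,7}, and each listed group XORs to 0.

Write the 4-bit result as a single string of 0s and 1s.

s1 (pos 1,3,5,7): 0⊕1⊕0⊕0 = 1
s2 (pos 2,3,6,7): 0⊕1⊕1⊕0 = 0
s4 (pos 4,5,6,7): 1⊕0⊕1⊕0 = 0
Syndrome s4…s1 = 001 → error at position 1.
Flip position 1: 0011010 → 1011010
Read data bits from positions 3,5,6,7: 1010

1010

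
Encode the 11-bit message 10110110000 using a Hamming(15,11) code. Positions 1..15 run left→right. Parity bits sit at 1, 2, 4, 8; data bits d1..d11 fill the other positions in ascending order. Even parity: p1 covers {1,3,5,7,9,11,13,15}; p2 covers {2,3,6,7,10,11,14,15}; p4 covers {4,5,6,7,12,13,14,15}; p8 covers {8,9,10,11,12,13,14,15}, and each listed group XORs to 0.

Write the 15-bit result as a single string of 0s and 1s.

Place data at non-parity positions: p1 p2 1 p4 0 1 1 p8 0 1 1 0 0 0 0
p1 (pos 1,3,5,7,9,11,13,15): XOR of data positions = 1⊕0⊕1⊕0⊕1⊕0⊕0 = 1
p2 (pos 2,3,6,7,10,11,14,15): XOR of data positions = 1⊕1⊕1⊕1⊕1⊕0⊕0 = 1
p4 (pos 4,5,6,7,12,13,14,15): XOR of data positions = 0⊕1⊕1⊕0⊕0⊕0⊕0 = 0
p8 (pos 8,9,10,11,12,13,14,15): XOR of data positions = 0⊕1⊕1⊕0⊕0⊕0⊕0 = 0
Codeword: 111001100110000

111001100110000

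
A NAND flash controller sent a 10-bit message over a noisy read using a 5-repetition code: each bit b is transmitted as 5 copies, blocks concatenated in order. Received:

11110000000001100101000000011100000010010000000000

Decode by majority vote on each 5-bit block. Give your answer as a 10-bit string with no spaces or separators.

1000010000

Block 1 (11110): 4 ones → 1
Block 2 (00000): 0 ones → 0
Block 3 (00011): 2 ones → 0
Block 4 (00101): 2 ones → 0
Block 5 (00000): 0 ones → 0
Block 6 (00111): 3 ones → 1
Block 7 (00000): 0 ones → 0
Block 8 (01001): 2 ones → 0
Block 9 (00000): 0 ones → 0
Block 10 (00000): 0 ones → 0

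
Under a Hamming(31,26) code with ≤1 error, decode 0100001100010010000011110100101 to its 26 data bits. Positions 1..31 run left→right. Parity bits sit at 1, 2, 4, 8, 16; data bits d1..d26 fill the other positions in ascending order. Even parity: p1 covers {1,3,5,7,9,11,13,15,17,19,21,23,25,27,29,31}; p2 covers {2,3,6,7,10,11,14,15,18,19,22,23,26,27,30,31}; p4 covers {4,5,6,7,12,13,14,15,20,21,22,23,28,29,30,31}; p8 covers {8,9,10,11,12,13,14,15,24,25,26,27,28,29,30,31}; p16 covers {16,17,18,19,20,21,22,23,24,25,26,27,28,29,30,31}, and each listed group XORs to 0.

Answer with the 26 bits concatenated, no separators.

s1 (pos 1,3,5,7,9,11,13,15,17,19,21,23,25,27,29,31): 0⊕0⊕0⊕1⊕0⊕0⊕0⊕1⊕0⊕0⊕1⊕1⊕0⊕0⊕1⊕1 = 0
s2 (pos 2,3,6,7,10,11,14,15,18,19,22,23,26,27,30,31): 1⊕0⊕0⊕1⊕0⊕0⊕0⊕1⊕0⊕0⊕1⊕1⊕1⊕0⊕0⊕1 = 1
s4 (pos 4,5,6,7,12,13,14,15,20,21,22,23,28,29,30,31): 0⊕0⊕0⊕1⊕1⊕0⊕0⊕1⊕0⊕1⊕1⊕1⊕0⊕1⊕0⊕1 = 0
s8 (pos 8,9,10,11,12,13,14,15,24,25,26,27,28,29,30,31): 1⊕0⊕0⊕0⊕1⊕0⊕0⊕1⊕1⊕0⊕1⊕0⊕0⊕1⊕0⊕1 = 1
s16 (pos 16,17,18,19,20,21,22,23,24,25,26,27,28,29,30,31): 0⊕0⊕0⊕0⊕0⊕1⊕1⊕1⊕1⊕0⊕1⊕0⊕0⊕1⊕0⊕1 = 1
Syndrome s16…s1 = 11010 → error at position 26.
Flip position 26: 0100001100010010000011110100101 → 0100001100010010000011110000101
Read data bits from positions 3,5,6,7,9,10,11,12,13,14,15,17,18,19,20,21,22,23,24,25,26,27,28,29,30,31: 00010001001000011110000101

00010001001000011110000101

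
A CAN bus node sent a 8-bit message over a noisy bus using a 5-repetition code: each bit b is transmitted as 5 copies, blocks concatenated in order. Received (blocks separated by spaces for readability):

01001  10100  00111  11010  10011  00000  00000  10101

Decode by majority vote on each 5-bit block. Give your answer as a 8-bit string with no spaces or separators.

00111001

Block 1 (01001): 2 ones → 0
Block 2 (10100): 2 ones → 0
Block 3 (00111): 3 ones → 1
Block 4 (11010): 3 ones → 1
Block 5 (10011): 3 ones → 1
Block 6 (00000): 0 ones → 0
Block 7 (00000): 0 ones → 0
Block 8 (10101): 3 ones → 1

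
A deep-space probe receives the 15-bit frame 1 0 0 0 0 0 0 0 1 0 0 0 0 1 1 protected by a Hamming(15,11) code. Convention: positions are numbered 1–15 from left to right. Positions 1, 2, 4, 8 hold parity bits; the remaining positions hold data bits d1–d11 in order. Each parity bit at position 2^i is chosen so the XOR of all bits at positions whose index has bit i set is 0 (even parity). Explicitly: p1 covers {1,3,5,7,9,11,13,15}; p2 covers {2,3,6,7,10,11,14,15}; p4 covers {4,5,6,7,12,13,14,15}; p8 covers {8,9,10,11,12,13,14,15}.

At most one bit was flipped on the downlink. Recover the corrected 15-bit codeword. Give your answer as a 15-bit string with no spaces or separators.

s1 (pos 1,3,5,7,9,11,13,15): 1⊕0⊕0⊕0⊕1⊕0⊕0⊕1 = 1
s2 (pos 2,3,6,7,10,11,14,15): 0⊕0⊕0⊕0⊕0⊕0⊕1⊕1 = 0
s4 (pos 4,5,6,7,12,13,14,15): 0⊕0⊕0⊕0⊕0⊕0⊕1⊕1 = 0
s8 (pos 8,9,10,11,12,13,14,15): 0⊕1⊕0⊕0⊕0⊕0⊕1⊕1 = 1
Syndrome s8…s1 = 1001 → error at position 9.
Flip position 9: 100000001000011 → 100000000000011

100000000000011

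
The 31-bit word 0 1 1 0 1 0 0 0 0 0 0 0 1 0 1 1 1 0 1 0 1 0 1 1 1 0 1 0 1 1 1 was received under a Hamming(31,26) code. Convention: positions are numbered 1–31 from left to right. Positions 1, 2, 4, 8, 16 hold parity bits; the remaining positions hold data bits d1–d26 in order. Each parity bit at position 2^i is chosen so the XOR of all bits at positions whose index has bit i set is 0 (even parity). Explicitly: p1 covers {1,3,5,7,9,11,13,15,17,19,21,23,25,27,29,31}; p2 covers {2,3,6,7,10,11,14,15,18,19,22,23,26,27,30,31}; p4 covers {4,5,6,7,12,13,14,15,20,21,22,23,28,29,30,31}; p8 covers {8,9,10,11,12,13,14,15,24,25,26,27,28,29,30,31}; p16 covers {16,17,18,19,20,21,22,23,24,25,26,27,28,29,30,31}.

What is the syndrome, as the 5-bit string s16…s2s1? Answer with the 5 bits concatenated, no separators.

s1 (pos 1,3,5,7,9,11,13,15,17,19,21,23,25,27,29,31): 0⊕1⊕1⊕0⊕0⊕0⊕1⊕1⊕1⊕1⊕1⊕1⊕1⊕1⊕1⊕1 = 0
s2 (pos 2,3,6,7,10,11,14,15,18,19,22,23,26,27,30,31): 1⊕1⊕0⊕0⊕0⊕0⊕0⊕1⊕0⊕1⊕0⊕1⊕0⊕1⊕1⊕1 = 0
s4 (pos 4,5,6,7,12,13,14,15,20,21,22,23,28,29,30,31): 0⊕1⊕0⊕0⊕0⊕1⊕0⊕1⊕0⊕1⊕0⊕1⊕0⊕1⊕1⊕1 = 0
s8 (pos 8,9,10,11,12,13,14,15,24,25,26,27,28,29,30,31): 0⊕0⊕0⊕0⊕0⊕1⊕0⊕1⊕1⊕1⊕0⊕1⊕0⊕1⊕1⊕1 = 0
s16 (pos 16,17,18,19,20,21,22,23,24,25,26,27,28,29,30,31): 1⊕1⊕0⊕1⊕0⊕1⊕0⊕1⊕1⊕1⊕0⊕1⊕0⊕1⊕1⊕1 = 1
Syndrome s16…s1 = 10000 → error at position 16.

10000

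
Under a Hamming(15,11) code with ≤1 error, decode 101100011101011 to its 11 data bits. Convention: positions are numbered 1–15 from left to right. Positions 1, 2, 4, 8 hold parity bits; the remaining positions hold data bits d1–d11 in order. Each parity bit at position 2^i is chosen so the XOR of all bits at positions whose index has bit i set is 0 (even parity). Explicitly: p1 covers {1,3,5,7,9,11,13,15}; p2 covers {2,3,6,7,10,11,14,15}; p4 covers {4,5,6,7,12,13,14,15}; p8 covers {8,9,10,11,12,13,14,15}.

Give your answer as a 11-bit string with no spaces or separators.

10001101011

s1 (pos 1,3,5,7,9,11,13,15): 1⊕1⊕0⊕0⊕1⊕0⊕0⊕1 = 0
s2 (pos 2,3,6,7,10,11,14,15): 0⊕1⊕0⊕0⊕1⊕0⊕1⊕1 = 0
s4 (pos 4,5,6,7,12,13,14,15): 1⊕0⊕0⊕0⊕1⊕0⊕1⊕1 = 0
s8 (pos 8,9,10,11,12,13,14,15): 1⊕1⊕1⊕0⊕1⊕0⊕1⊕1 = 0
Syndrome s8…s1 = 0000 → no error.
Read data bits from positions 3,5,6,7,9,10,11,12,13,14,15: 10001101011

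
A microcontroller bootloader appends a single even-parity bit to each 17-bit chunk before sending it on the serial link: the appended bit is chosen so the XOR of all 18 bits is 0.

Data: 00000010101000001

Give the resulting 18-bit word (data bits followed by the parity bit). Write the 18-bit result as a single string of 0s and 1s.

000000101010000010

XOR of the 17 data bits: 0⊕0⊕0⊕0⊕0⊕0⊕1⊕0⊕1⊕0⊕1⊕0⊕0⊕0⊕0⊕0⊕1 = 0
Parity bit = 0 (so all 18 bits XOR to 0).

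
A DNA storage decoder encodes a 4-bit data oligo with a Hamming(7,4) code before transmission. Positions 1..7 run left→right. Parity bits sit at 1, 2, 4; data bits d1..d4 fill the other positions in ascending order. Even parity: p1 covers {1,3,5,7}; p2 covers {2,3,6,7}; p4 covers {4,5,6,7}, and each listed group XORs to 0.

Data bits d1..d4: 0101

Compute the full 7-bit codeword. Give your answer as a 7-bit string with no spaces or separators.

Place data at non-parity positions: p1 p2 0 p4 1 0 1
p1 (pos 1,3,5,7): XOR of data positions = 0⊕1⊕1 = 0
p2 (pos 2,3,6,7): XOR of data positions = 0⊕0⊕1 = 1
p4 (pos 4,5,6,7): XOR of data positions = 1⊕0⊕1 = 0
Codeword: 0100101

0100101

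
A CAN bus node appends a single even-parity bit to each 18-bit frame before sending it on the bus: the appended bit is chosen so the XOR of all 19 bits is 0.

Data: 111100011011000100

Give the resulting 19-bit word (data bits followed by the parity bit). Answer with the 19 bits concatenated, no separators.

1111000110110001001

XOR of the 18 data bits: 1⊕1⊕1⊕1⊕0⊕0⊕0⊕1⊕1⊕0⊕1⊕1⊕0⊕0⊕0⊕1⊕0⊕0 = 1
Parity bit = 1 (so all 19 bits XOR to 0).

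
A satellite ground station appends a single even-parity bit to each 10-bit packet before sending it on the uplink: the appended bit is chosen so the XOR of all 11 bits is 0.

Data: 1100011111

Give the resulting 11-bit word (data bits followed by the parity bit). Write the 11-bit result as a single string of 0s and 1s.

11000111111

XOR of the 10 data bits: 1⊕1⊕0⊕0⊕0⊕1⊕1⊕1⊕1⊕1 = 1
Parity bit = 1 (so all 11 bits XOR to 0).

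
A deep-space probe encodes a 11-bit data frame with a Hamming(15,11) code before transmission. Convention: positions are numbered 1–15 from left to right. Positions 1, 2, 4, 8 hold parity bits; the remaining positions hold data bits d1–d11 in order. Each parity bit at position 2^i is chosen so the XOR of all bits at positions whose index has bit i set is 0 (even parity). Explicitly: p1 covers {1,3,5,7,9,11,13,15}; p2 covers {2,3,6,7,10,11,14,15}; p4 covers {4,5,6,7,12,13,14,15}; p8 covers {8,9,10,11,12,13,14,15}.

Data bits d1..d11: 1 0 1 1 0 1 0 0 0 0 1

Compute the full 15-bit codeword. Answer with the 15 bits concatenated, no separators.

Place data at non-parity positions: p1 p2 1 p4 0 1 1 p8 0 1 0 0 0 0 1
p1 (pos 1,3,5,7,9,11,13,15): XOR of data positions = 1⊕0⊕1⊕0⊕0⊕0⊕1 = 1
p2 (pos 2,3,6,7,10,11,14,15): XOR of data positions = 1⊕1⊕1⊕1⊕0⊕0⊕1 = 1
p4 (pos 4,5,6,7,12,13,14,15): XOR of data positions = 0⊕1⊕1⊕0⊕0⊕0⊕1 = 1
p8 (pos 8,9,10,11,12,13,14,15): XOR of data positions = 0⊕1⊕0⊕0⊕0⊕0⊕1 = 0
Codeword: 111101100100001

111101100100001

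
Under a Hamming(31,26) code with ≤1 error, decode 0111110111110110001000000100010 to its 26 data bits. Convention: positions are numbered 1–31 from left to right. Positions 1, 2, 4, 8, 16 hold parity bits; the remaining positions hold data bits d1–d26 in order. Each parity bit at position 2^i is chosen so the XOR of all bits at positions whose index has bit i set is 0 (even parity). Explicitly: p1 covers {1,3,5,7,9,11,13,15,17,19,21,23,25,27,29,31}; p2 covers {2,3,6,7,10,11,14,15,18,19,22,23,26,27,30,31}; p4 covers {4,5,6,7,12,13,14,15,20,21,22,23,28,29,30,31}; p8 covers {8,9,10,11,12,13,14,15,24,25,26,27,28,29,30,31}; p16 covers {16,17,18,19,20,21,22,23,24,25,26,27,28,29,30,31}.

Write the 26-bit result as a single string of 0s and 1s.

s1 (pos 1,3,5,7,9,11,13,15,17,19,21,23,25,27,29,31): 0⊕1⊕1⊕0⊕1⊕1⊕0⊕1⊕0⊕1⊕0⊕0⊕0⊕0⊕0⊕0 = 0
s2 (pos 2,3,6,7,10,11,14,15,18,19,22,23,26,27,30,31): 1⊕1⊕1⊕0⊕1⊕1⊕1⊕1⊕0⊕1⊕0⊕0⊕1⊕0⊕1⊕0 = 0
s4 (pos 4,5,6,7,12,13,14,15,20,21,22,23,28,29,30,31): 1⊕1⊕1⊕0⊕1⊕0⊕1⊕1⊕0⊕0⊕0⊕0⊕0⊕0⊕1⊕0 = 1
s8 (pos 8,9,10,11,12,13,14,15,24,25,26,27,28,29,30,31): 1⊕1⊕1⊕1⊕1⊕0⊕1⊕1⊕0⊕0⊕1⊕0⊕0⊕0⊕1⊕0 = 1
s16 (pos 16,17,18,19,20,21,22,23,24,25,26,27,28,29,30,31): 0⊕0⊕0⊕1⊕0⊕0⊕0⊕0⊕0⊕0⊕1⊕0⊕0⊕0⊕1⊕0 = 1
Syndrome s16…s1 = 11100 → error at position 28.
Flip position 28: 0111110111110110001000000100010 → 0111110111110110001000000101010
Read data bits from positions 3,5,6,7,9,10,11,12,13,14,15,17,18,19,20,21,22,23,24,25,26,27,28,29,30,31: 11101111011001000000101010

11101111011001000000101010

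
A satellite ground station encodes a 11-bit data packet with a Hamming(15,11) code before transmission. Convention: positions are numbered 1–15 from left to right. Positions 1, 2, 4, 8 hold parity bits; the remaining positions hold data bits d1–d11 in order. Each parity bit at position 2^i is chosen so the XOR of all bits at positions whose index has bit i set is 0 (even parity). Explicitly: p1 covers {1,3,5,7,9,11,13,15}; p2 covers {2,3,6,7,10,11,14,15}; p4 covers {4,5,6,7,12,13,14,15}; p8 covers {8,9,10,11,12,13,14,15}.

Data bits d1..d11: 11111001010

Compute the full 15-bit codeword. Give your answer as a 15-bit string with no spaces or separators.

Place data at non-parity positions: p1 p2 1 p4 1 1 1 p8 1 0 0 1 0 1 0
p1 (pos 1,3,5,7,9,11,13,15): XOR of data positions = 1⊕1⊕1⊕1⊕0⊕0⊕0 = 0
p2 (pos 2,3,6,7,10,11,14,15): XOR of data positions = 1⊕1⊕1⊕0⊕0⊕1⊕0 = 0
p4 (pos 4,5,6,7,12,13,14,15): XOR of data positions = 1⊕1⊕1⊕1⊕0⊕1⊕0 = 1
p8 (pos 8,9,10,11,12,13,14,15): XOR of data positions = 1⊕0⊕0⊕1⊕0⊕1⊕0 = 1
Codeword: 001111111001010

001111111001010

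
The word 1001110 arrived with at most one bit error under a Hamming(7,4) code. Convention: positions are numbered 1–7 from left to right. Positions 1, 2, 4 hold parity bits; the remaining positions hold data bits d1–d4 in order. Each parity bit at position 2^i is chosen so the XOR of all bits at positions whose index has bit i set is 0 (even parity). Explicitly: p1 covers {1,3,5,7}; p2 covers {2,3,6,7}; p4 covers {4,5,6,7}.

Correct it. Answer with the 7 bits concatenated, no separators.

1001100

s1 (pos 1,3,5,7): 1⊕0⊕1⊕0 = 0
s2 (pos 2,3,6,7): 0⊕0⊕1⊕0 = 1
s4 (pos 4,5,6,7): 1⊕1⊕1⊕0 = 1
Syndrome s4…s1 = 110 → error at position 6.
Flip position 6: 1001110 → 1001100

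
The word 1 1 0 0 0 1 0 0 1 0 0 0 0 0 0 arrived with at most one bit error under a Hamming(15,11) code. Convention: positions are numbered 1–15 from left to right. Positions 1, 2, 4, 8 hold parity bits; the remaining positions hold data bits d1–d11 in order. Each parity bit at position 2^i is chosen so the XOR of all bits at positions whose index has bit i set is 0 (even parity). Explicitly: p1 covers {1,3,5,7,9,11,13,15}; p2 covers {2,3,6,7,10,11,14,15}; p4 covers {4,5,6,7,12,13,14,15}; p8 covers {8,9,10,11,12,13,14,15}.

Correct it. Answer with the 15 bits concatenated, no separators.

110001001001000

s1 (pos 1,3,5,7,9,11,13,15): 1⊕0⊕0⊕0⊕1⊕0⊕0⊕0 = 0
s2 (pos 2,3,6,7,10,11,14,15): 1⊕0⊕1⊕0⊕0⊕0⊕0⊕0 = 0
s4 (pos 4,5,6,7,12,13,14,15): 0⊕0⊕1⊕0⊕0⊕0⊕0⊕0 = 1
s8 (pos 8,9,10,11,12,13,14,15): 0⊕1⊕0⊕0⊕0⊕0⊕0⊕0 = 1
Syndrome s8…s1 = 1100 → error at position 12.
Flip position 12: 110001001000000 → 110001001001000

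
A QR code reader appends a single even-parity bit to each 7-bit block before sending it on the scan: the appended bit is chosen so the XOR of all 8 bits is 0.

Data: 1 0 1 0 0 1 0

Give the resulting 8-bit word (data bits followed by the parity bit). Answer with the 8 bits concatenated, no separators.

XOR of the 7 data bits: 1⊕0⊕1⊕0⊕0⊕1⊕0 = 1
Parity bit = 1 (so all 8 bits XOR to 0).

10100101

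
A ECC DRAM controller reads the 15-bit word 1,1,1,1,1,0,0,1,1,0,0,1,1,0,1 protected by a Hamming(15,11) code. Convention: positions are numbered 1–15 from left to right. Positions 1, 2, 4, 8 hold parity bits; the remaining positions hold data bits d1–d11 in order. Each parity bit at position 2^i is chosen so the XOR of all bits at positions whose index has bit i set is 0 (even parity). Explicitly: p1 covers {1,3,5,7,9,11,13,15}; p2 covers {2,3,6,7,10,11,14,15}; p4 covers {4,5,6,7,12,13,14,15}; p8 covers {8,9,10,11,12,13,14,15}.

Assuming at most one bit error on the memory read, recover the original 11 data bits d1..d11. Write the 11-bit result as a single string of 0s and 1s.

11001001111

s1 (pos 1,3,5,7,9,11,13,15): 1⊕1⊕1⊕0⊕1⊕0⊕1⊕1 = 0
s2 (pos 2,3,6,7,10,11,14,15): 1⊕1⊕0⊕0⊕0⊕0⊕0⊕1 = 1
s4 (pos 4,5,6,7,12,13,14,15): 1⊕1⊕0⊕0⊕1⊕1⊕0⊕1 = 1
s8 (pos 8,9,10,11,12,13,14,15): 1⊕1⊕0⊕0⊕1⊕1⊕0⊕1 = 1
Syndrome s8…s1 = 1110 → error at position 14.
Flip position 14: 111110011001101 → 111110011001111
Read data bits from positions 3,5,6,7,9,10,11,12,13,14,15: 11001001111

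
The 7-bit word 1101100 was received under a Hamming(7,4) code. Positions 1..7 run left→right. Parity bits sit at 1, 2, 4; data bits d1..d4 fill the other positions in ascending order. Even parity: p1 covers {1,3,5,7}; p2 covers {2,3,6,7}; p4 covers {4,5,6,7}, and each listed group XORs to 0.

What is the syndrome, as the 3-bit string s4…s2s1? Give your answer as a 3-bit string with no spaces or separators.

s1 (pos 1,3,5,7): 1⊕0⊕1⊕0 = 0
s2 (pos 2,3,6,7): 1⊕0⊕0⊕0 = 1
s4 (pos 4,5,6,7): 1⊕1⊕0⊕0 = 0
Syndrome s4…s1 = 010 → error at position 2.

010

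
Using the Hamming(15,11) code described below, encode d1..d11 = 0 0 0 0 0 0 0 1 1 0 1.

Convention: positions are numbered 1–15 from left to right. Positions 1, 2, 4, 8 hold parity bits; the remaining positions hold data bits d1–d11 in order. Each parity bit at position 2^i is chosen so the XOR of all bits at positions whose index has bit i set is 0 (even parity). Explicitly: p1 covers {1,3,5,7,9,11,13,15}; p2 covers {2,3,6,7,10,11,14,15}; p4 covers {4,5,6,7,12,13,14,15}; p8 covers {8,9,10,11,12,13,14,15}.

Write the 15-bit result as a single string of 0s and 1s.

Place data at non-parity positions: p1 p2 0 p4 0 0 0 p8 0 0 0 1 1 0 1
p1 (pos 1,3,5,7,9,11,13,15): XOR of data positions = 0⊕0⊕0⊕0⊕0⊕1⊕1 = 0
p2 (pos 2,3,6,7,10,11,14,15): XOR of data positions = 0⊕0⊕0⊕0⊕0⊕0⊕1 = 1
p4 (pos 4,5,6,7,12,13,14,15): XOR of data positions = 0⊕0⊕0⊕1⊕1⊕0⊕1 = 1
p8 (pos 8,9,10,11,12,13,14,15): XOR of data positions = 0⊕0⊕0⊕1⊕1⊕0⊕1 = 1
Codeword: 010100010001101

010100010001101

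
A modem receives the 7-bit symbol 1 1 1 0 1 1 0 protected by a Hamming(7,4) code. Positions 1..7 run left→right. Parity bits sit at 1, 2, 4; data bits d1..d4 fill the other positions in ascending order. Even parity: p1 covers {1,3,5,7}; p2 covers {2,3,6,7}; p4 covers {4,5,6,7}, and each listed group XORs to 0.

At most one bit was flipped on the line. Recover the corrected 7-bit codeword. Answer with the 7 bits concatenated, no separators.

1100110

s1 (pos 1,3,5,7): 1⊕1⊕1⊕0 = 1
s2 (pos 2,3,6,7): 1⊕1⊕1⊕0 = 1
s4 (pos 4,5,6,7): 0⊕1⊕1⊕0 = 0
Syndrome s4…s1 = 011 → error at position 3.
Flip position 3: 1110110 → 1100110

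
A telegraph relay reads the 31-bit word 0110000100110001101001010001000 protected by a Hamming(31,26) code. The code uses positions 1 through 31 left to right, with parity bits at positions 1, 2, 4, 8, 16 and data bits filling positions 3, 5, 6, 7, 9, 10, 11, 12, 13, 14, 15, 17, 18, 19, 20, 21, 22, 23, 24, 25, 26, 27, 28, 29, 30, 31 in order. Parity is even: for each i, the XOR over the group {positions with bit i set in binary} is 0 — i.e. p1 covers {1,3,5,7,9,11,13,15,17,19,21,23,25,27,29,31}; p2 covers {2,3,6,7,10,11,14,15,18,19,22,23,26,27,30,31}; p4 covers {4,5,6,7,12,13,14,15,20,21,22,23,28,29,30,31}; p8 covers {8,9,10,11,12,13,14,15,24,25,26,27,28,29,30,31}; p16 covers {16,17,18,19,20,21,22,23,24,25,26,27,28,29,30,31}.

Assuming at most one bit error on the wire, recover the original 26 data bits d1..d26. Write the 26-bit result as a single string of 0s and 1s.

10000011010101001010001000

s1 (pos 1,3,5,7,9,11,13,15,17,19,21,23,25,27,29,31): 0⊕1⊕0⊕0⊕0⊕1⊕0⊕0⊕1⊕1⊕0⊕0⊕0⊕0⊕0⊕0 = 0
s2 (pos 2,3,6,7,10,11,14,15,18,19,22,23,26,27,30,31): 1⊕1⊕0⊕0⊕0⊕1⊕0⊕0⊕0⊕1⊕1⊕0⊕0⊕0⊕0⊕0 = 1
s4 (pos 4,5,6,7,12,13,14,15,20,21,22,23,28,29,30,31): 0⊕0⊕0⊕0⊕1⊕0⊕0⊕0⊕0⊕0⊕1⊕0⊕1⊕0⊕0⊕0 = 1
s8 (pos 8,9,10,11,12,13,14,15,24,25,26,27,28,29,30,31): 1⊕0⊕0⊕1⊕1⊕0⊕0⊕0⊕1⊕0⊕0⊕0⊕1⊕0⊕0⊕0 = 1
s16 (pos 16,17,18,19,20,21,22,23,24,25,26,27,28,29,30,31): 1⊕1⊕0⊕1⊕0⊕0⊕1⊕0⊕1⊕0⊕0⊕0⊕1⊕0⊕0⊕0 = 0
Syndrome s16…s1 = 01110 → error at position 14.
Flip position 14: 0110000100110001101001010001000 → 0110000100110101101001010001000
Read data bits from positions 3,5,6,7,9,10,11,12,13,14,15,17,18,19,20,21,22,23,24,25,26,27,28,29,30,31: 10000011010101001010001000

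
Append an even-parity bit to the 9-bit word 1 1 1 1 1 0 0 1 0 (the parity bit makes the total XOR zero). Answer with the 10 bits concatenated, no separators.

1111100100

XOR of the 9 data bits: 1⊕1⊕1⊕1⊕1⊕0⊕0⊕1⊕0 = 0
Parity bit = 0 (so all 10 bits XOR to 0).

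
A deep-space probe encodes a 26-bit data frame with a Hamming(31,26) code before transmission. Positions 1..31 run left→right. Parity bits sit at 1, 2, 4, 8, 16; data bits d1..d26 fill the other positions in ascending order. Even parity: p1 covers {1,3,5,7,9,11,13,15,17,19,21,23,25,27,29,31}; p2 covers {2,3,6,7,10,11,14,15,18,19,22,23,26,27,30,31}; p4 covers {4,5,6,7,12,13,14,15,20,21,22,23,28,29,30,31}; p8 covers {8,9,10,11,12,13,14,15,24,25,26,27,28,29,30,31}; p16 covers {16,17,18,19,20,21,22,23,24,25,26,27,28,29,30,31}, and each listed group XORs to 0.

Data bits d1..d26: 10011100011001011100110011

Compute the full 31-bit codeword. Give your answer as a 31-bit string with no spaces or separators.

Place data at non-parity positions: p1 p2 1 p4 0 0 1 p8 1 1 0 0 0 1 1 p16 0 0 1 0 1 1 1 0 0 1 1 0 0 1 1
p1 (pos 1,3,5,7,9,11,13,15,17,19,21,23,25,27,29,31): XOR of data positions = 1⊕0⊕1⊕1⊕0⊕0⊕1⊕0⊕1⊕1⊕1⊕0⊕1⊕0⊕1 = 1
p2 (pos 2,3,6,7,10,11,14,15,18,19,22,23,26,27,30,31): XOR of data positions = 1⊕0⊕1⊕1⊕0⊕1⊕1⊕0⊕1⊕1⊕1⊕1⊕1⊕1⊕1 = 0
p4 (pos 4,5,6,7,12,13,14,15,20,21,22,23,28,29,30,31): XOR of data positions = 0⊕0⊕1⊕0⊕0⊕1⊕1⊕0⊕1⊕1⊕1⊕0⊕0⊕1⊕1 = 0
p8 (pos 8,9,10,11,12,13,14,15,24,25,26,27,28,29,30,31): XOR of data positions = 1⊕1⊕0⊕0⊕0⊕1⊕1⊕0⊕0⊕1⊕1⊕0⊕0⊕1⊕1 = 0
p16 (pos 16,17,18,19,20,21,22,23,24,25,26,27,28,29,30,31): XOR of data positions = 0⊕0⊕1⊕0⊕1⊕1⊕1⊕0⊕0⊕1⊕1⊕0⊕0⊕1⊕1 = 0
Codeword: 1010001011000110001011100110011

1010001011000110001011100110011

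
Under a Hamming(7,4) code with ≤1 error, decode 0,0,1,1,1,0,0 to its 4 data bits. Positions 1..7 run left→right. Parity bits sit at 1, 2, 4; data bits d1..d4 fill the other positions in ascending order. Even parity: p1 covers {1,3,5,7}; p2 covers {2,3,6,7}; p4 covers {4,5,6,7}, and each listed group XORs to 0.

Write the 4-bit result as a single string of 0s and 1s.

1100

s1 (pos 1,3,5,7): 0⊕1⊕1⊕0 = 0
s2 (pos 2,3,6,7): 0⊕1⊕0⊕0 = 1
s4 (pos 4,5,6,7): 1⊕1⊕0⊕0 = 0
Syndrome s4…s1 = 010 → error at position 2.
Flip position 2: 0011100 → 0111100
Read data bits from positions 3,5,6,7: 1100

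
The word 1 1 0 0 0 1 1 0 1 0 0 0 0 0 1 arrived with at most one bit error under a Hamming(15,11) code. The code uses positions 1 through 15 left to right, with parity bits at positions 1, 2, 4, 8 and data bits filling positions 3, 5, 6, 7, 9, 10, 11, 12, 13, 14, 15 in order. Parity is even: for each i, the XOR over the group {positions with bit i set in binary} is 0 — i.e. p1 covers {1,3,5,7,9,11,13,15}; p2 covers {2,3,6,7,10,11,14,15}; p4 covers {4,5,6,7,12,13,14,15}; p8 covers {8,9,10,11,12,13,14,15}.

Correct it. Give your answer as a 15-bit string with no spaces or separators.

110101101000001

s1 (pos 1,3,5,7,9,11,13,15): 1⊕0⊕0⊕1⊕1⊕0⊕0⊕1 = 0
s2 (pos 2,3,6,7,10,11,14,15): 1⊕0⊕1⊕1⊕0⊕0⊕0⊕1 = 0
s4 (pos 4,5,6,7,12,13,14,15): 0⊕0⊕1⊕1⊕0⊕0⊕0⊕1 = 1
s8 (pos 8,9,10,11,12,13,14,15): 0⊕1⊕0⊕0⊕0⊕0⊕0⊕1 = 0
Syndrome s8…s1 = 0100 → error at position 4.
Flip position 4: 110001101000001 → 110101101000001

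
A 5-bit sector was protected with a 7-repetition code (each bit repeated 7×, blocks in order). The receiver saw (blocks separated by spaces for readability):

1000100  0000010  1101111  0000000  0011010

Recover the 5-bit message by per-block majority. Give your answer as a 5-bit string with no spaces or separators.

00100

Block 1 (1000100): 2 ones → 0
Block 2 (0000010): 1 one → 0
Block 3 (1101111): 6 ones → 1
Block 4 (0000000): 0 ones → 0
Block 5 (0011010): 3 ones → 0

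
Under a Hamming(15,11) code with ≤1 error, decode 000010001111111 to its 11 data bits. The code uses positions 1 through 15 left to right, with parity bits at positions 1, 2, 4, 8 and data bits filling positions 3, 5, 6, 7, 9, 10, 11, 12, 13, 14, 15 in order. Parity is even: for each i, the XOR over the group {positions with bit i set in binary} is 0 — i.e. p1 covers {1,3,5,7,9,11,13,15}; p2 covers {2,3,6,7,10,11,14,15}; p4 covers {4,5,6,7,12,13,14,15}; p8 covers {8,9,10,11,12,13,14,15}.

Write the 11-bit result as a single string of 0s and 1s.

01001111011

s1 (pos 1,3,5,7,9,11,13,15): 0⊕0⊕1⊕0⊕1⊕1⊕1⊕1 = 1
s2 (pos 2,3,6,7,10,11,14,15): 0⊕0⊕0⊕0⊕1⊕1⊕1⊕1 = 0
s4 (pos 4,5,6,7,12,13,14,15): 0⊕1⊕0⊕0⊕1⊕1⊕1⊕1 = 1
s8 (pos 8,9,10,11,12,13,14,15): 0⊕1⊕1⊕1⊕1⊕1⊕1⊕1 = 1
Syndrome s8…s1 = 1101 → error at position 13.
Flip position 13: 000010001111111 → 000010001111011
Read data bits from positions 3,5,6,7,9,10,11,12,13,14,15: 01001111011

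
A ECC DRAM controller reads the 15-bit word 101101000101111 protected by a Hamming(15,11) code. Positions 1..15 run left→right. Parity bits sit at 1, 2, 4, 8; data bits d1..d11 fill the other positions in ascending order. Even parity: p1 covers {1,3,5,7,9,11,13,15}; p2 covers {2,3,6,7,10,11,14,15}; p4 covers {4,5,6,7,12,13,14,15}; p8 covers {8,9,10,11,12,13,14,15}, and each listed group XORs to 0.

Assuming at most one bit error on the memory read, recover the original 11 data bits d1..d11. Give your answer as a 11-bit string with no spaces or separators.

10100001111

s1 (pos 1,3,5,7,9,11,13,15): 1⊕1⊕0⊕0⊕0⊕0⊕1⊕1 = 0
s2 (pos 2,3,6,7,10,11,14,15): 0⊕1⊕1⊕0⊕1⊕0⊕1⊕1 = 1
s4 (pos 4,5,6,7,12,13,14,15): 1⊕0⊕1⊕0⊕1⊕1⊕1⊕1 = 0
s8 (pos 8,9,10,11,12,13,14,15): 0⊕0⊕1⊕0⊕1⊕1⊕1⊕1 = 1
Syndrome s8…s1 = 1010 → error at position 10.
Flip position 10: 101101000101111 → 101101000001111
Read data bits from positions 3,5,6,7,9,10,11,12,13,14,15: 10100001111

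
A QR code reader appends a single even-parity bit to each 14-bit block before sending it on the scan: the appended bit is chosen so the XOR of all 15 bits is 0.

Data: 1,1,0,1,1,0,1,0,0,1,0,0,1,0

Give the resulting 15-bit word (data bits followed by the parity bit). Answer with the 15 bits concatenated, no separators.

XOR of the 14 data bits: 1⊕1⊕0⊕1⊕1⊕0⊕1⊕0⊕0⊕1⊕0⊕0⊕1⊕0 = 1
Parity bit = 1 (so all 15 bits XOR to 0).

110110100100101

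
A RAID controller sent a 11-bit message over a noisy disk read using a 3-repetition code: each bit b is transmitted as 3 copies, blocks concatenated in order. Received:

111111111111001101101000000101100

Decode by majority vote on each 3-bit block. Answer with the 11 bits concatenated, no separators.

11110110010

Block 1 (111): 3 ones → 1
Block 2 (111): 3 ones → 1
Block 3 (111): 3 ones → 1
Block 4 (111): 3 ones → 1
Block 5 (001): 1 one → 0
Block 6 (101): 2 ones → 1
Block 7 (101): 2 ones → 1
Block 8 (000): 0 ones → 0
Block 9 (000): 0 ones → 0
Block 10 (101): 2 ones → 1
Block 11 (100): 1 one → 0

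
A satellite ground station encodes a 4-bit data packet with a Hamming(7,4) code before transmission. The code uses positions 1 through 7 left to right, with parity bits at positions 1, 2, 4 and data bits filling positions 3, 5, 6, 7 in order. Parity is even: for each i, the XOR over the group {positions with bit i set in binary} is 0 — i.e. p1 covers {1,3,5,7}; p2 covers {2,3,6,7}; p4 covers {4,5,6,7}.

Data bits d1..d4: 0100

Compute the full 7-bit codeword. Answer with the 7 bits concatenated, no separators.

Place data at non-parity positions: p1 p2 0 p4 1 0 0
p1 (pos 1,3,5,7): XOR of data positions = 0⊕1⊕0 = 1
p2 (pos 2,3,6,7): XOR of data positions = 0⊕0⊕0 = 0
p4 (pos 4,5,6,7): XOR of data positions = 1⊕0⊕0 = 1
Codeword: 1001100

1001100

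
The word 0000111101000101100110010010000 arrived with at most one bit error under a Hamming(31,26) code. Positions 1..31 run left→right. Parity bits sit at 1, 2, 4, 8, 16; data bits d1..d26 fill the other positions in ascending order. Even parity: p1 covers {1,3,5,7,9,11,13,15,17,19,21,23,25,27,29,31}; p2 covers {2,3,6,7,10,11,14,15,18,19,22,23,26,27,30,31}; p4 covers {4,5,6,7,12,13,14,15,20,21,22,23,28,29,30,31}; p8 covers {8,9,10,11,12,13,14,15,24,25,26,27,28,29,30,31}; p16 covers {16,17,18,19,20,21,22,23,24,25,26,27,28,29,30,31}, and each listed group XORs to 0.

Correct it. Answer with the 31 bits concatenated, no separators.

0000111101100101100110010010000

s1 (pos 1,3,5,7,9,11,13,15,17,19,21,23,25,27,29,31): 0⊕0⊕1⊕1⊕0⊕0⊕0⊕0⊕1⊕0⊕1⊕0⊕0⊕1⊕0⊕0 = 1
s2 (pos 2,3,6,7,10,11,14,15,18,19,22,23,26,27,30,31): 0⊕0⊕1⊕1⊕1⊕0⊕1⊕0⊕0⊕0⊕0⊕0⊕0⊕1⊕0⊕0 = 1
s4 (pos 4,5,6,7,12,13,14,15,20,21,22,23,28,29,30,31): 0⊕1⊕1⊕1⊕0⊕0⊕1⊕0⊕1⊕1⊕0⊕0⊕0⊕0⊕0⊕0 = 0
s8 (pos 8,9,10,11,12,13,14,15,24,25,26,27,28,29,30,31): 1⊕0⊕1⊕0⊕0⊕0⊕1⊕0⊕1⊕0⊕0⊕1⊕0⊕0⊕0⊕0 = 1
s16 (pos 16,17,18,19,20,21,22,23,24,25,26,27,28,29,30,31): 1⊕1⊕0⊕0⊕1⊕1⊕0⊕0⊕1⊕0⊕0⊕1⊕0⊕0⊕0⊕0 = 0
Syndrome s16…s1 = 01011 → error at position 11.
Flip position 11: 0000111101000101100110010010000 → 0000111101100101100110010010000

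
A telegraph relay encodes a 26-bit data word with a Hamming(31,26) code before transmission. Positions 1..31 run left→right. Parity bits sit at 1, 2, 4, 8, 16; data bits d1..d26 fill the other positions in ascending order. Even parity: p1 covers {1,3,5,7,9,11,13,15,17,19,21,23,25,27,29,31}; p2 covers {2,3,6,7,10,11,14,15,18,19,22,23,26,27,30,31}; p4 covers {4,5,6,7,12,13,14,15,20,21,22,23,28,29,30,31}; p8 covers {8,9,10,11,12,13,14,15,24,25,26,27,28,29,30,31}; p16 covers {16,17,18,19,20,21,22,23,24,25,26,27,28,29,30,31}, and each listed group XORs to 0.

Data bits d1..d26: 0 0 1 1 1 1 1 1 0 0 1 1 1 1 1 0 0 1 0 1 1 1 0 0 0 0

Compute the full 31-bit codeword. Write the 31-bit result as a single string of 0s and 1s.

Place data at non-parity positions: p1 p2 0 p4 0 1 1 p8 1 1 1 1 0 0 1 p16 1 1 1 1 0 0 1 0 1 1 1 0 0 0 0
p1 (pos 1,3,5,7,9,11,13,15,17,19,21,23,25,27,29,31): XOR of data positions = 0⊕0⊕1⊕1⊕1⊕0⊕1⊕1⊕1⊕0⊕1⊕1⊕1⊕0⊕0 = 1
p2 (pos 2,3,6,7,10,11,14,15,18,19,22,23,26,27,30,31): XOR of data positions = 0⊕1⊕1⊕1⊕1⊕0⊕1⊕1⊕1⊕0⊕1⊕1⊕1⊕0⊕0 = 0
p4 (pos 4,5,6,7,12,13,14,15,20,21,22,23,28,29,30,31): XOR of data positions = 0⊕1⊕1⊕1⊕0⊕0⊕1⊕1⊕0⊕0⊕1⊕0⊕0⊕0⊕0 = 0
p8 (pos 8,9,10,11,12,13,14,15,24,25,26,27,28,29,30,31): XOR of data positions = 1⊕1⊕1⊕1⊕0⊕0⊕1⊕0⊕1⊕1⊕1⊕0⊕0⊕0⊕0 = 0
p16 (pos 16,17,18,19,20,21,22,23,24,25,26,27,28,29,30,31): XOR of data positions = 1⊕1⊕1⊕1⊕0⊕0⊕1⊕0⊕1⊕1⊕1⊕0⊕0⊕0⊕0 = 0
Codeword: 1000011011110010111100101110000

1000011011110010111100101110000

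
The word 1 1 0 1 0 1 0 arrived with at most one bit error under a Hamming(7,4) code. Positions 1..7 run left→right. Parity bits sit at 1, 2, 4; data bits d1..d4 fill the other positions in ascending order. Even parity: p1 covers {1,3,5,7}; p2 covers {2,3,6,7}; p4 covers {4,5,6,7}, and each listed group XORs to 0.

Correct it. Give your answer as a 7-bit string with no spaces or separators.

0101010

s1 (pos 1,3,5,7): 1⊕0⊕0⊕0 = 1
s2 (pos 2,3,6,7): 1⊕0⊕1⊕0 = 0
s4 (pos 4,5,6,7): 1⊕0⊕1⊕0 = 0
Syndrome s4…s1 = 001 → error at position 1.
Flip position 1: 1101010 → 0101010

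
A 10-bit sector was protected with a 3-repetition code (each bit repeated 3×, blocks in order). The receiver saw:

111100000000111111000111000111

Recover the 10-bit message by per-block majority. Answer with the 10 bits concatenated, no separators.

1000110101

Block 1 (111): 3 ones → 1
Block 2 (100): 1 one → 0
Block 3 (000): 0 ones → 0
Block 4 (000): 0 ones → 0
Block 5 (111): 3 ones → 1
Block 6 (111): 3 ones → 1
Block 7 (000): 0 ones → 0
Block 8 (111): 3 ones → 1
Block 9 (000): 0 ones → 0
Block 10 (111): 3 ones → 1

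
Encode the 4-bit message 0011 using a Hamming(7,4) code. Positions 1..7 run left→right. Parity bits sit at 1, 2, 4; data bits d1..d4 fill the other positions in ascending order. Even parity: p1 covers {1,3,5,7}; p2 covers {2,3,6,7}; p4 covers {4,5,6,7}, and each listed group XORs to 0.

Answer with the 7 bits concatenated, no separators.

Place data at non-parity positions: p1 p2 0 p4 0 1 1
p1 (pos 1,3,5,7): XOR of data positions = 0⊕0⊕1 = 1
p2 (pos 2,3,6,7): XOR of data positions = 0⊕1⊕1 = 0
p4 (pos 4,5,6,7): XOR of data positions = 0⊕1⊕1 = 0
Codeword: 1000011

1000011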